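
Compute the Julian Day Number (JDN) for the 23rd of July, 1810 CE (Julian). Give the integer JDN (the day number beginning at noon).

Equivalently 4 August 1810 (Gregorian).
JDN 2299161 is 15 October 1582 CE (Gregorian); the target day is +83203 days from there, so JDN = 2382364.

2382364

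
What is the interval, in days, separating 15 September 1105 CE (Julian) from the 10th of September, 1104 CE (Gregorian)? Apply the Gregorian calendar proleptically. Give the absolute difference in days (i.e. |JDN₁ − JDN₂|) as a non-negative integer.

JDN of the first date = 2124917.
JDN of the second date = 2124540.
|2124540 − 2124917| = 377.

377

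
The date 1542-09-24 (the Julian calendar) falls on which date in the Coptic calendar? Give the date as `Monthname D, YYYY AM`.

Both dates share Julian Day Number 2284540; in the Coptic calendar that is 27 Thout 1259 AM.

Thout 27, 1259 AM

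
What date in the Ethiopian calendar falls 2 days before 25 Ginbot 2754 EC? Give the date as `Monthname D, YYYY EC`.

Ginbot 23, 2754 EC

JDN of 25 Ginbot 2754 EC = 2730018.
2730018 − 2 = 2730016.
JDN 2730016 in the Ethiopian calendar is Ginbot 23, 2754 EC.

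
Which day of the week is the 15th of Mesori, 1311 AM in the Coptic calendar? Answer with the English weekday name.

In the Gregorian calendar this is 18 August 1595 (JDN 2303851).
Since JDN mod 7 = 4 (0 = Monday), the day is Friday.

Friday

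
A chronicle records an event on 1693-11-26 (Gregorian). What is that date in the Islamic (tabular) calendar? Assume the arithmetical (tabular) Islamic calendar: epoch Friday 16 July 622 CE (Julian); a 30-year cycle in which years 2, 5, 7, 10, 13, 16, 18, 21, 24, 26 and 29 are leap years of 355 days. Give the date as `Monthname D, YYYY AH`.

Rabi' al-Awwal 27, 1105 AH

Both dates share Julian Day Number 2339746; in the tabular Islamic calendar that is 27 Rabi' al-Awwal 1105 AH.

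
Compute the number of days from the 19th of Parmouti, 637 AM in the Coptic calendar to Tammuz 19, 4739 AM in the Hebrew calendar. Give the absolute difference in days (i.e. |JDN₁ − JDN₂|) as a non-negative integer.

21278

First date → JDN 2057557; second date → JDN 2078835.
The interval is |2057557 − 2078835| = 21278 days.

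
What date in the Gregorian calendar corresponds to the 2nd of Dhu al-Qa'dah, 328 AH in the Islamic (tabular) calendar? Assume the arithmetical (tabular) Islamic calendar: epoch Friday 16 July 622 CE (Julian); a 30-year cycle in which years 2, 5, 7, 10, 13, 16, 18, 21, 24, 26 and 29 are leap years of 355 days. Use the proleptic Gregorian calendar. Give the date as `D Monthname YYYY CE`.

Both dates share Julian Day Number 2064614; in the Gregorian calendar that is 14 August 940 CE.

14 August 940 CE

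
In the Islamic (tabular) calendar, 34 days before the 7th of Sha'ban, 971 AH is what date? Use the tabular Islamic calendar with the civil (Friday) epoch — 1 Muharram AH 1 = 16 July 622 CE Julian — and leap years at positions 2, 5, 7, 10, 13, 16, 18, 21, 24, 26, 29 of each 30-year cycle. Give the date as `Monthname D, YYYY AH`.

JDN of the 7th of Sha'ban, 971 AH = 2292389.
2292389 − 34 = 2292355.
JDN 2292355 in the tabular Islamic calendar is Rajab 3, 971 AH.

Rajab 3, 971 AH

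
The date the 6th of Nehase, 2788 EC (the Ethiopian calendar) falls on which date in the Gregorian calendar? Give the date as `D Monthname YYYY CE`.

18 August 2796 CE

Both dates share Julian Day Number 2742508; in the Gregorian calendar that is 18 August 2796 CE.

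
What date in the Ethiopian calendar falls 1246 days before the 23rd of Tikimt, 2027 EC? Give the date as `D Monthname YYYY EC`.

28 Ginbot 2023 EC

Counting 1246 days back from JDN 2464269 reaches JDN 2463023, which is 28 Ginbot 2023 EC.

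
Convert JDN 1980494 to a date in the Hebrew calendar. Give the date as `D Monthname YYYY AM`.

15 Iyar 4470 AM

JDN 1980494 is 23 April 710 in the proleptic Gregorian calendar.
In the Hebrew calendar that day is 15 Iyar 4470 AM.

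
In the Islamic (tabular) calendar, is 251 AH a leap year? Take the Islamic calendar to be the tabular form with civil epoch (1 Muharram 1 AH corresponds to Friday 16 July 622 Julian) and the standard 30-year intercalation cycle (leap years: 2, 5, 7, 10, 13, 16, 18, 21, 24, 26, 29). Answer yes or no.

no

Year 251 AH is year 11 of its 30-year cycle; leap positions are 2, 5, 7, 10, 13, 16, 18, 21, 24, 26, 29, so it is a common year (354 days).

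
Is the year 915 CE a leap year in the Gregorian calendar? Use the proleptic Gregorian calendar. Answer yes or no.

no

915 is not divisible by 4, so it is a common year.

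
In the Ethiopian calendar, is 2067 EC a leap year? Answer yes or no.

2067 mod 4 = 3; in the Ethiopian calendar a year is leap when year mod 4 = 3, so it is a leap year.

yes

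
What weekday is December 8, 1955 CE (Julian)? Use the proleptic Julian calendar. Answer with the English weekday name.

Wednesday

Equivalently 21 December 1955 Gregorian, JDN 2435463.
Since JDN mod 7 = 2 (0 = Monday), the day is Wednesday.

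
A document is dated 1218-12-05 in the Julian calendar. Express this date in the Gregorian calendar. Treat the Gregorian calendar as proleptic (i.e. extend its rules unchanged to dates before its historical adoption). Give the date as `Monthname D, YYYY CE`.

December 12, 1218 CE

At this point the Julian calendar is 7 days behind the Gregorian.
5 December 1218 Julian + 7 days → 12 December 1218 Gregorian.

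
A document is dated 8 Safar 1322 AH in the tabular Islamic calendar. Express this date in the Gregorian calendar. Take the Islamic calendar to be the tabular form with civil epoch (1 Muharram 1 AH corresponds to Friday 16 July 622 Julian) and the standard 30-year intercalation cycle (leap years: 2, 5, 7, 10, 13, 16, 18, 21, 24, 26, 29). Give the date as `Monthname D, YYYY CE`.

Julian Day Number of the source date = 2416595.
Converting JDN 2416595 to the Gregorian calendar gives 24 April 1904 CE.

April 24, 1904 CE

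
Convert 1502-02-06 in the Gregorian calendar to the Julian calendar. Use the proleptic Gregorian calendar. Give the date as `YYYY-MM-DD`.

For dates in this range the Gregorian date is 10 days ahead of the Julian.
6 February 1502 Gregorian − 10 days → 27 January 1502 Julian.

1502-01-27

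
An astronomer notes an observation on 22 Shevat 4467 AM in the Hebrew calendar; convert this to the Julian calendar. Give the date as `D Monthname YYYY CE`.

Julian Day Number of the source date = 1979320.
Converting JDN 1979320 to the Julian calendar gives 31 January 707 CE.

31 January 707 CE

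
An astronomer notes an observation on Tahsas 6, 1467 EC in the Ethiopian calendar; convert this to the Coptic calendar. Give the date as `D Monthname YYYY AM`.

6 Koiak 1191 AM

Both dates share Julian Day Number 2259772; in the Coptic calendar that is 6 Koiak 1191 AM.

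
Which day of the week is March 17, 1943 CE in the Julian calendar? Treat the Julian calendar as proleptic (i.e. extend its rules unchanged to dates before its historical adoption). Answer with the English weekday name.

Tuesday

This is JDN 2430814 (30 March 1943 Gregorian).
Since JDN mod 7 = 1 (0 = Monday), the day is Tuesday.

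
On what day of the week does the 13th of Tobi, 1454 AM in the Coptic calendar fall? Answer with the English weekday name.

Sunday

Equivalently 19 January 1738 Gregorian, JDN 2355870.
2355870 ≡ 6 (mod 7); counting from Monday = 0 gives Sunday.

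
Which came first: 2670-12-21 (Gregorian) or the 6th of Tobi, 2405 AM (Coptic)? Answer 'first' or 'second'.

first

Converting both to JDN: 2696612 vs 2703216; the smaller is the first.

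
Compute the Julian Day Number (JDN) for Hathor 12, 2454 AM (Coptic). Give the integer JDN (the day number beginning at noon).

Equivalently 27 November 2737 (Gregorian).
JDN 2400001 is 17 November 1858 CE (Gregorian), MJD 0; the target day is +321058 days from there, so JDN = 2721059.

2721059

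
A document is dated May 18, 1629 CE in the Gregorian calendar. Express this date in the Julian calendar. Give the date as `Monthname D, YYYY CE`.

May 8, 1629 CE

The Julian–Gregorian offset here is 10 days (Julian trailing).
18 May 1629 Gregorian − 10 days → 8 May 1629 Julian.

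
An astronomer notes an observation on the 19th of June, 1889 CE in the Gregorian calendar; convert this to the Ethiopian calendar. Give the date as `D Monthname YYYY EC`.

13 Sene 1881 EC

Julian Day Number of the source date = 2411173.
Converting JDN 2411173 to the Ethiopian calendar gives 13 Sene 1881 EC.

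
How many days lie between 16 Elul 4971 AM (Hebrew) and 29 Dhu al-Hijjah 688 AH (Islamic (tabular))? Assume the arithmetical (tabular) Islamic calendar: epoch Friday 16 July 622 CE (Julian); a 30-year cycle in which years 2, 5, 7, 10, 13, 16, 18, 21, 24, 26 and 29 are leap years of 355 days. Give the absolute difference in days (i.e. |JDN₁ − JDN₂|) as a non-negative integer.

28629

JDN of the first date = 2163614.
JDN of the second date = 2192243.
|2192243 − 2163614| = 28629.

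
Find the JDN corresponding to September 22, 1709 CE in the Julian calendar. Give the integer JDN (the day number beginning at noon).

In the Gregorian calendar the same day is 3 October 1709.
JDN 2299161 is 15 October 1582 CE (Gregorian); the target day is +46374 days from there, so JDN = 2345535.

2345535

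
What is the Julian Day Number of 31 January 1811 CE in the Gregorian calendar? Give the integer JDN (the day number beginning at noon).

2382544

JDN 2400001 is 17 November 1858 CE (Gregorian), MJD 0; the target day is −17457 days from there, so JDN = 2382544.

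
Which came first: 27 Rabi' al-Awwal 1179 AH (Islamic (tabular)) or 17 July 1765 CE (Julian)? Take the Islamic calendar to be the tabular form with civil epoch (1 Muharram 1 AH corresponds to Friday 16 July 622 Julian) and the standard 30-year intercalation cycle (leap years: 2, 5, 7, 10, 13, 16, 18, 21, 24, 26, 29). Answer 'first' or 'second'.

second

First date → JDN 2365969; second date → JDN 2365922.
JDN 2365922 < JDN 2365969, so the second date is earlier.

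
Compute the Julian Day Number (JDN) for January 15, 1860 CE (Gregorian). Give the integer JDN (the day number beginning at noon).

2400425

JDN 2400001 is 17 November 1858 CE (Gregorian), MJD 0; the target day is +424 days from there, so JDN = 2400425.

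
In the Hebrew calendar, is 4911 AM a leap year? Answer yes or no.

no

Hebrew year 4911 is year 9 of its 19-year Metonic cycle; leap years are at positions 3, 6, 8, 11, 14, 17, 19, so it is a common year (12 months).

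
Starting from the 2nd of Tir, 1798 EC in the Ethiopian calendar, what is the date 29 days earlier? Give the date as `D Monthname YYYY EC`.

3 Tahsas 1798 EC

The starting date is JDN 2380696; 2380696 − 29 = 2380667.
JDN 2380667 corresponds to 3 Tahsas 1798 EC.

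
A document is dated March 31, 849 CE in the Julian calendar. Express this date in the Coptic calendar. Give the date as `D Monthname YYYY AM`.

Both dates share Julian Day Number 2031245; in the Coptic calendar that is 5 Parmouti 565 AM.

5 Parmouti 565 AM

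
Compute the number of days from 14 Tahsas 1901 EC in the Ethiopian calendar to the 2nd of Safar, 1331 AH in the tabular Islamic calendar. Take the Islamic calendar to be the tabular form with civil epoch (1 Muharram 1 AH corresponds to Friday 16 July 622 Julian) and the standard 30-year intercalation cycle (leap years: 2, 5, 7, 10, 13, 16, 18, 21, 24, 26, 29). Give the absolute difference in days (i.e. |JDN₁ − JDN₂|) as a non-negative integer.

JDN of the first date = 2418299.
JDN of the second date = 2419779.
|2419779 − 2418299| = 1480.

1480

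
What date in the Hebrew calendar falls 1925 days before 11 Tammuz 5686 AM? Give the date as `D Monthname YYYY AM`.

6 Adar II 5681 AM

The starting date is JDN 2424690; 2424690 − 1925 = 2422765.
JDN 2422765 corresponds to 6 Adar II 5681 AM.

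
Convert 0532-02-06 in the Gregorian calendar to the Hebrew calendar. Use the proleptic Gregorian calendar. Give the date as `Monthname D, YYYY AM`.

Both dates share Julian Day Number 1915405; in the Hebrew calendar that is 12 Adar I 4292 AM.

Adar I 12, 4292 AM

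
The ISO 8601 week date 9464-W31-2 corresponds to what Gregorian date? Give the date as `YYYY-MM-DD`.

ISO week 1 of 9464 is the week containing the first Thursday of 9464.
Week 31, day 2 (Tuesday) lands on 9464-08-02.

9464-08-02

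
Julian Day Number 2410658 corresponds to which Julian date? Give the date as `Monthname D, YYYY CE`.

The Gregorian equivalent of JDN 2410658 is 21 January 1888.
In the Julian calendar that day is January 9, 1888 CE.

January 9, 1888 CE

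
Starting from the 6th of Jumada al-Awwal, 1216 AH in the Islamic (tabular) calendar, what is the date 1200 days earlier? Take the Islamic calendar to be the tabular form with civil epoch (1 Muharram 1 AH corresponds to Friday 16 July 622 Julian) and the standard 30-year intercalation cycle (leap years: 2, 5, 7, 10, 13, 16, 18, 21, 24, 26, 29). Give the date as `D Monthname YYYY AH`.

16 Dhu al-Hijjah 1212 AH

Counting 1200 days back from JDN 2379118 reaches JDN 2377918, which is 16 Dhu al-Hijjah 1212 AH.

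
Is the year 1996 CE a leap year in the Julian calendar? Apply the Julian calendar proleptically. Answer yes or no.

yes

1996 mod 4 = 0, so it is a leap year in the Julian calendar.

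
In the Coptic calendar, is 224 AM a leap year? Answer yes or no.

224 mod 4 = 0; in the Coptic calendar a year is leap when year mod 4 = 3, so it is a common year.

no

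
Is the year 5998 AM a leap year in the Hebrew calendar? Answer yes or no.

no

Hebrew year 5998 is year 13 of its 19-year Metonic cycle; leap years are at positions 3, 6, 8, 11, 14, 17, 19, so it is a common year (12 months).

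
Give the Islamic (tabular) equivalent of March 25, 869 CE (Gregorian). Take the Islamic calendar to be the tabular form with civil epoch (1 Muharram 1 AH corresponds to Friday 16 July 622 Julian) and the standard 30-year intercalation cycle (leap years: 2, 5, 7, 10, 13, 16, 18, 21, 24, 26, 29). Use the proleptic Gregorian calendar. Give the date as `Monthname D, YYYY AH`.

Rabi' al-Thani 3, 255 AH

Julian Day Number of the source date = 2038540.
Converting JDN 2038540 to the tabular Islamic calendar gives 3 Rabi' al-Thani 255 AH.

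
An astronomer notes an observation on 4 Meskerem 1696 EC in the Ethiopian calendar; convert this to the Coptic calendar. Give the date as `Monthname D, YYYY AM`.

Thout 4, 1420 AM

Both dates share Julian Day Number 2343323; in the Coptic calendar that is 4 Thout 1420 AM.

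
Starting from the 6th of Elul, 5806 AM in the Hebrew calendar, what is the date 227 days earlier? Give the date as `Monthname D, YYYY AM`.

Shevat 16, 5806 AM

The starting date is JDN 2468596; 2468596 − 227 = 2468369.
JDN 2468369 corresponds to Shevat 16, 5806 AM.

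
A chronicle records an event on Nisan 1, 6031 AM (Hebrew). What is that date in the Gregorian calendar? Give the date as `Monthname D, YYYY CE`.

Julian Day Number of the source date = 2550626.
Converting JDN 2550626 to the Gregorian calendar gives 11 April 2271 CE.

April 11, 2271 CE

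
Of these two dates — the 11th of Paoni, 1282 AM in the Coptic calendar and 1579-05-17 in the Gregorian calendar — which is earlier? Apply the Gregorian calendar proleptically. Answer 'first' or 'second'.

The two dates have Julian Day Numbers 2293195 and 2297914 respectively.
Since 2293195 < 2297914, the first date comes first.

first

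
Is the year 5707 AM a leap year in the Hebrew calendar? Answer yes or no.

Hebrew year 5707 is year 7 of its 19-year Metonic cycle; leap years are at positions 3, 6, 8, 11, 14, 17, 19, so it is a common year (12 months).

no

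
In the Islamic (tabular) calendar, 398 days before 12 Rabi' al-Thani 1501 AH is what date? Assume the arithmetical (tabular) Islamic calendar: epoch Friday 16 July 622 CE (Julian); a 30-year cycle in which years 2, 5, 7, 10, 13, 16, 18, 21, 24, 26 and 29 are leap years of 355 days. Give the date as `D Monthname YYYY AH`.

JDN of 12 Rabi' al-Thani 1501 AH = 2480090.
2480090 − 398 = 2479692.
JDN 2479692 in the tabular Islamic calendar is 27 Safar 1500 AH.

27 Safar 1500 AH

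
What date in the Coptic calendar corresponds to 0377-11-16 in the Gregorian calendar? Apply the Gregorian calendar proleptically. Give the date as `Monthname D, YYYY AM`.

Julian Day Number of the source date = 1859076.
Converting JDN 1859076 to the Coptic calendar gives 19 Hathor 94 AM.

Hathor 19, 94 AM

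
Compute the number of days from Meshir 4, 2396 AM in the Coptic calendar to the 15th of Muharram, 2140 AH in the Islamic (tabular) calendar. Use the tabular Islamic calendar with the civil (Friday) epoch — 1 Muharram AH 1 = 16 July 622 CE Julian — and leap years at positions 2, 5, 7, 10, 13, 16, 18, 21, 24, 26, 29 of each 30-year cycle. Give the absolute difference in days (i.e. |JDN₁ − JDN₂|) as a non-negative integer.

6487

First date → JDN 2699957; second date → JDN 2706444.
The interval is |2699957 − 2706444| = 6487 days.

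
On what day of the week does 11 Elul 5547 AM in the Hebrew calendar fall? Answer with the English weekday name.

Saturday

This is JDN 2373985 (25 August 1787 Gregorian).
JDN 2373985 mod 7 = 5, and JDN 0 was a Monday, so this is a Saturday.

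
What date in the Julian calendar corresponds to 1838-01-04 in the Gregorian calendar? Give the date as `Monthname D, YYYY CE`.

December 23, 1837 CE

At this point the Julian calendar is 12 days behind the Gregorian.
4 January 1838 Gregorian − 12 days → 23 December 1837 Julian.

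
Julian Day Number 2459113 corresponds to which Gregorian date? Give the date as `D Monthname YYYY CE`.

Counting from JDN 2299161 = 15 Oct 1582 gives an offset of 159952 days.

20 September 2020 CE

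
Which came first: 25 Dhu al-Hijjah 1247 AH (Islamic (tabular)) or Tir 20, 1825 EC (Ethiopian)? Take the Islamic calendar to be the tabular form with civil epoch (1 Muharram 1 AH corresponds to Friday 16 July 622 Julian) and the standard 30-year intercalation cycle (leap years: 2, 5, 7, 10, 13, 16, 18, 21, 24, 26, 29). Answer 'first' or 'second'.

The two dates have Julian Day Numbers 2390330 and 2390576 respectively.
Since 2390330 < 2390576, the first date comes first.

first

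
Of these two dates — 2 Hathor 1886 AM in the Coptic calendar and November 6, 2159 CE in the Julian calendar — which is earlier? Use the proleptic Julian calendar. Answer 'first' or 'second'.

The two dates have Julian Day Numbers 2513587 and 2509942 respectively.
Since 2509942 < 2513587, the second date comes first.

second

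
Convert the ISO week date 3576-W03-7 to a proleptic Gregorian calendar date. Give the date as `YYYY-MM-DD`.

ISO week 1 of 3576 is the week containing the first Thursday of 3576.
Week 3, day 7 (Sunday) lands on 3576-01-18.

3576-01-18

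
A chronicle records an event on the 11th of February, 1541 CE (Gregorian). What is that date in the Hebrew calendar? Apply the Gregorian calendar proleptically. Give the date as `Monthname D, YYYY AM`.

Both dates share Julian Day Number 2283940; in the Hebrew calendar that is 4 Adar I 5301 AM.

Adar I 4, 5301 AM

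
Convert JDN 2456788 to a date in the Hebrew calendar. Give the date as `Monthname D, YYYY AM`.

JDN 2456788 is 10 May 2014 in the Gregorian calendar.
In the Hebrew calendar that day is Iyar 10, 5774 AM.

Iyar 10, 5774 AM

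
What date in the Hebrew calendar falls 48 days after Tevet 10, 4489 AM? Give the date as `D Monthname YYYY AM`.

29 Shevat 4489 AM

JDN of Tevet 10, 4489 AM = 1987310.
1987310 + 48 = 1987358.
JDN 1987358 in the Hebrew calendar is 29 Shevat 4489 AM.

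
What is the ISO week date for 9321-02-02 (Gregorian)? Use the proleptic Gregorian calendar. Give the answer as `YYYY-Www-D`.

9321-W05-7

The weekday is Sunday (ISO weekday 7).
That Sunday belongs to ISO week 5 of ISO year 9321.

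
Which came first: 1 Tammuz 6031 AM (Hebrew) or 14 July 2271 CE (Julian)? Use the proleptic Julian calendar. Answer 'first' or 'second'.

first

Converting both to JDN: 2550715 vs 2550735; the smaller is the first.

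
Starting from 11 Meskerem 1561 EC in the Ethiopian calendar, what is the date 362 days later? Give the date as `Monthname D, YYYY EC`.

The starting date is JDN 2294021; 2294021 + 362 = 2294383.
JDN 2294383 corresponds to Meskerem 8, 1562 EC.

Meskerem 8, 1562 EC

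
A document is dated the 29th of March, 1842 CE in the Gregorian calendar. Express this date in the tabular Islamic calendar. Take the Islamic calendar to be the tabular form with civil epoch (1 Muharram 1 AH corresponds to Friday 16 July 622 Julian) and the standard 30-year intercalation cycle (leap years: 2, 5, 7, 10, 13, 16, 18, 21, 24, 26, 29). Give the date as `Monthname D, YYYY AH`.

Julian Day Number of the source date = 2393924.
Converting JDN 2393924 to the tabular Islamic calendar gives 16 Safar 1258 AH.

Safar 16, 1258 AH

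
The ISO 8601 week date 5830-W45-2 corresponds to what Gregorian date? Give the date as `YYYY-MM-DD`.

ISO week 1 of 5830 is the week containing the first Thursday of 5830.
Week 45, day 2 (Tuesday) lands on 5830-11-09.

5830-11-09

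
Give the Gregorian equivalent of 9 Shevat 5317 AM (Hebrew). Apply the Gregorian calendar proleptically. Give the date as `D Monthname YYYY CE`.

20 January 1557 CE

Julian Day Number of the source date = 2289762.
Converting JDN 2289762 to the Gregorian calendar gives 20 January 1557 CE.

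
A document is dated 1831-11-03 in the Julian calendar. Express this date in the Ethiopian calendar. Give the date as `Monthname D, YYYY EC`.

The source date corresponds to 15 November 1831 in the Gregorian calendar (JDN 2390137).
That day falls on 6 Hidar 1824 EC in the Ethiopian calendar.

Hidar 6, 1824 EC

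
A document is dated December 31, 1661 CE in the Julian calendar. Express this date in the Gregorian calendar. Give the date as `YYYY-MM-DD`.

1662-01-10

For dates in this range the Gregorian date is 10 days ahead of the Julian.
31 December 1661 Julian + 10 days → 10 January 1662 Gregorian.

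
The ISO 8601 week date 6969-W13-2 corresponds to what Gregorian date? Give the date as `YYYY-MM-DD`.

ISO week 1 of 6969 is the week containing the first Thursday of 6969.
Week 13, day 2 (Tuesday) lands on 6969-03-28.

6969-03-28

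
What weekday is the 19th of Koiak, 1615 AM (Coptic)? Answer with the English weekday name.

Tuesday

Equivalently 27 December 1898 Gregorian, JDN 2414651.
2414651 ≡ 1 (mod 7); counting from Monday = 0 gives Tuesday.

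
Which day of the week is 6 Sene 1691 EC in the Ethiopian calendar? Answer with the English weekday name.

Equivalently 10 June 1699 Gregorian, JDN 2341768.
JDN 2341768 mod 7 = 2, and JDN 0 was a Monday, so this is a Wednesday.

Wednesday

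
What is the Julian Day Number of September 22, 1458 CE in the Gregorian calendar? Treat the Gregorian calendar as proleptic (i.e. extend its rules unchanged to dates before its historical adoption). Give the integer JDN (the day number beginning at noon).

2253848

JDN 2400001 is 17 November 1858 CE (Gregorian), MJD 0; the target day is −146153 days from there, so JDN = 2253848.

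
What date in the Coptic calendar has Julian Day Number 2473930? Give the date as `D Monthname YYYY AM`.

7 Parmouti 1777 AM

The Gregorian equivalent of JDN 2473930 is 15 April 2061.
In the Coptic calendar that day is 7 Parmouti 1777 AM.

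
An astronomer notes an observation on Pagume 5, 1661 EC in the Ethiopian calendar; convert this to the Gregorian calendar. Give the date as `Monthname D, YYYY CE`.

September 7, 1669 CE

Julian Day Number of the source date = 2330900.
Converting JDN 2330900 to the Gregorian calendar gives 7 September 1669 CE.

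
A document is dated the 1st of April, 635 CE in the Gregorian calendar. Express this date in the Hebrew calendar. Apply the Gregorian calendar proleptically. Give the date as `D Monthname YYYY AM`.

5 Nisan 4395 AM

Julian Day Number of the source date = 1953079.
Converting JDN 1953079 to the Hebrew calendar gives 5 Nisan 4395 AM.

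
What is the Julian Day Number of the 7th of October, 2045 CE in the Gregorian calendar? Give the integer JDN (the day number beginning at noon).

2468261

JDN 2299161 is 15 October 1582 CE (Gregorian); the target day is +169100 days from there, so JDN = 2468261.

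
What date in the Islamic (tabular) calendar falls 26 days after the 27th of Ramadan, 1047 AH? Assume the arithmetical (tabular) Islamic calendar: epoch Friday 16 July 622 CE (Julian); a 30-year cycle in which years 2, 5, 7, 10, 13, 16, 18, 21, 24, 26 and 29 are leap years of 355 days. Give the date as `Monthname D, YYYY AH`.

JDN of the 27th of Ramadan, 1047 AH = 2319370.
2319370 + 26 = 2319396.
JDN 2319396 in the tabular Islamic calendar is Shawwal 23, 1047 AH.

Shawwal 23, 1047 AH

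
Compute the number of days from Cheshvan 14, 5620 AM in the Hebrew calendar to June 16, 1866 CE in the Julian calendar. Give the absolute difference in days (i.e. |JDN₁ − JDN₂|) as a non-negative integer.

First date → JDN 2400360; second date → JDN 2402781.
The interval is |2400360 − 2402781| = 2421 days.

2421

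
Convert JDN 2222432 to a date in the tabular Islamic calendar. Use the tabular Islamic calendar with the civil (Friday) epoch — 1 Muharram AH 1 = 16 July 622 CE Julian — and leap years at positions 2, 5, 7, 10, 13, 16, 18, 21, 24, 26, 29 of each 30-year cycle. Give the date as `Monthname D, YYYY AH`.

Rabi' al-Awwal 9, 774 AH

The proleptic Gregorian equivalent of JDN 2222432 is 16 September 1372.
In the tabular Islamic calendar that day is Rabi' al-Awwal 9, 774 AH.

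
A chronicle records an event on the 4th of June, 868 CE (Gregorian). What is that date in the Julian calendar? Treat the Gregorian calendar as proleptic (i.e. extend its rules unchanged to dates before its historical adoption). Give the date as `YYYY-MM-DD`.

0868-05-31

The Julian–Gregorian offset here is 4 days (Julian trailing).
4 June 868 Gregorian − 4 days → 31 May 868 Julian.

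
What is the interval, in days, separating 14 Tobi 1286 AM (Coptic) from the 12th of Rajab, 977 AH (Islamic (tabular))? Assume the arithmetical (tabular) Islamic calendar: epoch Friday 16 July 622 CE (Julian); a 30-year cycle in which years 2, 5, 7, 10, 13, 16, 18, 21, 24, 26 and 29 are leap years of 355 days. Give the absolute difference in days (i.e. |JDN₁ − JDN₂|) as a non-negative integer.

JDN of the first date = 2294509.
JDN of the second date = 2294490.
|2294490 − 2294509| = 19.

19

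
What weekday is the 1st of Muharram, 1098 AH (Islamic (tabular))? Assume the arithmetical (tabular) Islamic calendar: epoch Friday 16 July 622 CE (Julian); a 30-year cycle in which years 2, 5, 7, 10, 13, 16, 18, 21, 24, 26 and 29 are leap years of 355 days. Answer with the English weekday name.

This is JDN 2337180 (17 November 1686 Gregorian).
2337180 ≡ 6 (mod 7); counting from Monday = 0 gives Sunday.

Sunday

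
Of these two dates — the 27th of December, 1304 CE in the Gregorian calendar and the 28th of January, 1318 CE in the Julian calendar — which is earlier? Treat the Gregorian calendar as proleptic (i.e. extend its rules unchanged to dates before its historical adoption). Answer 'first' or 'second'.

first

First date → JDN 2197697; second date → JDN 2202485.
JDN 2197697 < JDN 2202485, so the first date is earlier.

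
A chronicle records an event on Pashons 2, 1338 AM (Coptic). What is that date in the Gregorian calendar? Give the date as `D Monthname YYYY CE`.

7 May 1622 CE

Julian Day Number of the source date = 2313610.
Converting JDN 2313610 to the Gregorian calendar gives 7 May 1622 CE.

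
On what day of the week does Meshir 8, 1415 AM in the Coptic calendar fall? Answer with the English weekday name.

Thursday

This is JDN 2341650 (12 February 1699 Gregorian).
Since JDN mod 7 = 3 (0 = Monday), the day is Thursday.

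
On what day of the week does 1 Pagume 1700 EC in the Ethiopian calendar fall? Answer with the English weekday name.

Tuesday

In the Gregorian calendar this is 4 September 1708 (JDN 2345141).
Since JDN mod 7 = 1 (0 = Monday), the day is Tuesday.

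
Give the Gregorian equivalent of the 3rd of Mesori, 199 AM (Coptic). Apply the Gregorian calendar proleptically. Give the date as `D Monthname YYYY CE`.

Both dates share Julian Day Number 1897681; in the Gregorian calendar that is 28 July 483 CE.

28 July 483 CE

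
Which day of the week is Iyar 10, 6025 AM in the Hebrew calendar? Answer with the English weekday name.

Wednesday

Equivalently 26 April 2265 Gregorian, JDN 2548450.
Since JDN mod 7 = 2 (0 = Monday), the day is Wednesday.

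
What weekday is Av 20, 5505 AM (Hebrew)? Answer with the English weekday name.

Wednesday

This is JDN 2358638 (18 August 1745 Gregorian).
2358638 ≡ 2 (mod 7); counting from Monday = 0 gives Wednesday.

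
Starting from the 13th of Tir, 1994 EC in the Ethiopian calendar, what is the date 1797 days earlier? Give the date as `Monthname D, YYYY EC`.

Counting 1797 days back from JDN 2452296 reaches JDN 2450499, which is Yekatit 12, 1989 EC.

Yekatit 12, 1989 EC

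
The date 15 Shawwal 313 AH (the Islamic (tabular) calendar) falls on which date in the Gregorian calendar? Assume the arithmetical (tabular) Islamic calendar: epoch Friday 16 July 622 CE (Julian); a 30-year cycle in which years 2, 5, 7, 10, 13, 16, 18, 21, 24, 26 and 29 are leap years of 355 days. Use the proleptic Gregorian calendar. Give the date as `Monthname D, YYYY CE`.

January 8, 926 CE

Julian Day Number of the source date = 2059282.
Converting JDN 2059282 to the Gregorian calendar gives 8 January 926 CE.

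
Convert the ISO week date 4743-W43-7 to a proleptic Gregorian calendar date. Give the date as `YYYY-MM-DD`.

ISO week 1 of 4743 is the week containing the first Thursday of 4743.
Week 43, day 7 (Sunday) lands on 4743-10-31.

4743-10-31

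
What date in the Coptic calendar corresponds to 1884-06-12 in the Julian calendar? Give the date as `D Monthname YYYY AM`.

Both dates share Julian Day Number 2409352; in the Coptic calendar that is 18 Paoni 1600 AM.

18 Paoni 1600 AM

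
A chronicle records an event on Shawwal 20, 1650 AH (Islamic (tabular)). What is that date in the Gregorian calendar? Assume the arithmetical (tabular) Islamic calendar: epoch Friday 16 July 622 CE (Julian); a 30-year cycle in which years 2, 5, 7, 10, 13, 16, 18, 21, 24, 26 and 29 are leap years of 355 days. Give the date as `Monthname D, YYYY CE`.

March 24, 2223 CE

Julian Day Number of the source date = 2533076.
Converting JDN 2533076 to the Gregorian calendar gives 24 March 2223 CE.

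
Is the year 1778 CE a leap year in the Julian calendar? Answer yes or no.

no

1778 mod 4 = 2, so it is a common year in the Julian calendar.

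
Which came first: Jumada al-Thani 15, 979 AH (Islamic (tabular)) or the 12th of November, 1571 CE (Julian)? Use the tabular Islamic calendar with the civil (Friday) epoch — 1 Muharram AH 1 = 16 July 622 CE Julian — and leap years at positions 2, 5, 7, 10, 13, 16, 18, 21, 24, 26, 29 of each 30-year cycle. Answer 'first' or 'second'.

first

The two dates have Julian Day Numbers 2295173 and 2295181 respectively.
Since 2295173 < 2295181, the first date comes first.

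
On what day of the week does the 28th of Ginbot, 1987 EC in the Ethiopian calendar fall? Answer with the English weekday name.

In the Gregorian calendar this is 5 June 1995 (JDN 2449874).
2449874 ≡ 0 (mod 7); counting from Monday = 0 gives Monday.

Monday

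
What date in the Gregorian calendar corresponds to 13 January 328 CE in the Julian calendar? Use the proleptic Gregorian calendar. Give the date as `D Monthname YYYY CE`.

The Julian–Gregorian offset here is 1 day (Julian trailing).
13 January 328 Julian + 1 day → 14 January 328 Gregorian.

14 January 328 CE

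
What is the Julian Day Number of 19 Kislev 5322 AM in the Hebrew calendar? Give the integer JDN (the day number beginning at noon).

Equivalently 7 December 1561 (proleptic Gregorian).
JDN 2451545 is 1 January 2000 CE (Gregorian); the target day is −160001 days from there, so JDN = 2291544.

2291544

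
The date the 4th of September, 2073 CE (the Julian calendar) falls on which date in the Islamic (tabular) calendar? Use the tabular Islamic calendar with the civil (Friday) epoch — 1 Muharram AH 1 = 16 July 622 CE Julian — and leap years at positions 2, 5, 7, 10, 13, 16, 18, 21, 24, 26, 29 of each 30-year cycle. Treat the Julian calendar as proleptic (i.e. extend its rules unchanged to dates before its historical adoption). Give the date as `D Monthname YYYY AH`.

15 Ramadan 1496 AH

The source date corresponds to 17 September 2073 in the Gregorian calendar (JDN 2478468).
That day falls on 15 Ramadan 1496 AH in the tabular Islamic calendar.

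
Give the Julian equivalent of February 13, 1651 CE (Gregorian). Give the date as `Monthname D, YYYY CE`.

At this point the Julian calendar is 10 days behind the Gregorian.
13 February 1651 Gregorian − 10 days → 3 February 1651 Julian.

February 3, 1651 CE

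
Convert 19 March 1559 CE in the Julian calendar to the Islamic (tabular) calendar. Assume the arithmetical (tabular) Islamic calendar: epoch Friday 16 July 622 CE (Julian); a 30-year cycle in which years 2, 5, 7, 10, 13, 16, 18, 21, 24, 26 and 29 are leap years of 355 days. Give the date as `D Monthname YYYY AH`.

9 Jumada al-Thani 966 AH

The source date corresponds to 29 March 1559 in the proleptic Gregorian calendar (JDN 2290560).
That day falls on 9 Jumada al-Thani 966 AH in the tabular Islamic calendar.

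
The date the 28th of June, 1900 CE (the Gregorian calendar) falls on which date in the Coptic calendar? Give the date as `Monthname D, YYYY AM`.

Julian Day Number of the source date = 2415199.
Converting JDN 2415199 to the Coptic calendar gives 21 Paoni 1616 AM.

Paoni 21, 1616 AM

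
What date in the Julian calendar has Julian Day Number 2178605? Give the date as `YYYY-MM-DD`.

1252-09-11

JDN 2178605 is 18 September 1252 in the proleptic Gregorian calendar.
In the Julian calendar that day is 1252-09-11.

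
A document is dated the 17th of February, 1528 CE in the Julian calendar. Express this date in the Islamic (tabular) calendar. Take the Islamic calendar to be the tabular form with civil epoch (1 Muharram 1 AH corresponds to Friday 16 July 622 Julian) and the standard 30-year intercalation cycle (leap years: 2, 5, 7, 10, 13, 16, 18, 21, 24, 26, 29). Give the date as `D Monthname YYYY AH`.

26 Jumada al-Awwal 934 AH

Julian Day Number of the source date = 2279207.
Converting JDN 2279207 to the tabular Islamic calendar gives 26 Jumada al-Awwal 934 AH.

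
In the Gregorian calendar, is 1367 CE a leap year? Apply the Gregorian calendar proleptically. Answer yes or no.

no

1367 is not divisible by 4, so it is a common year.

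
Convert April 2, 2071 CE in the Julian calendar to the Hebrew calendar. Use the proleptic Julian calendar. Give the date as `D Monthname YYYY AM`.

Julian Day Number of the source date = 2477582.
Converting JDN 2477582 to the Hebrew calendar gives 16 Nisan 5831 AM.

16 Nisan 5831 AM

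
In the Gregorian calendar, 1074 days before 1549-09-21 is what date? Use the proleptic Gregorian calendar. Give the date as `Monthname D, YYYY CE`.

October 13, 1546 CE

JDN of 1549-09-21 = 2287084.
2287084 − 1074 = 2286010.
JDN 2286010 in the Gregorian calendar is October 13, 1546 CE.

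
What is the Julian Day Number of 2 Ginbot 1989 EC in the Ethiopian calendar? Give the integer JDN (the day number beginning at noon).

In the Gregorian calendar the same day is 10 May 1997.
JDN 2451545 is 1 January 2000 CE (Gregorian); the target day is −966 days from there, so JDN = 2450579.

2450579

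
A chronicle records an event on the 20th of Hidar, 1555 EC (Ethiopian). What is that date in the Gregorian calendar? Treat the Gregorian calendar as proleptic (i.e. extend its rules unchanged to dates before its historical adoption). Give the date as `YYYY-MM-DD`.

Julian Day Number of the source date = 2291898.
Converting JDN 2291898 to the Gregorian calendar gives 26 November 1562 CE.

1562-11-26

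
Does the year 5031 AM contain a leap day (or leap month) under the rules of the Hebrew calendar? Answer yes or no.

Hebrew year 5031 is year 15 of its 19-year Metonic cycle; leap years are at positions 3, 6, 8, 11, 14, 17, 19, so it is a common year (12 months).

no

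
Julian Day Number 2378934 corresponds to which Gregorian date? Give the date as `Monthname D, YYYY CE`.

JDN 2451545 is 1 Jan 2000; 2378934 is −72611 days from there.

March 14, 1801 CE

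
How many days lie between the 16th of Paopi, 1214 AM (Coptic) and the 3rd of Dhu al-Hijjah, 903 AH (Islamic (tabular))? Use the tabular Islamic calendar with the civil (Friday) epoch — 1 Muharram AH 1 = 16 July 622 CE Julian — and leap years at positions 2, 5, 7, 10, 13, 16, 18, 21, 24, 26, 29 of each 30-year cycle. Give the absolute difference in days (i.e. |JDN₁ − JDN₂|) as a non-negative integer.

283

First date → JDN 2268123; second date → JDN 2268406.
The interval is |2268123 − 2268406| = 283 days.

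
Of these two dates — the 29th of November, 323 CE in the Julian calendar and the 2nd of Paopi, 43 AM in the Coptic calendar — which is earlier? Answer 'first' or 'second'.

Converting both to JDN: 1839366 vs 1840401; the smaller is the first.

first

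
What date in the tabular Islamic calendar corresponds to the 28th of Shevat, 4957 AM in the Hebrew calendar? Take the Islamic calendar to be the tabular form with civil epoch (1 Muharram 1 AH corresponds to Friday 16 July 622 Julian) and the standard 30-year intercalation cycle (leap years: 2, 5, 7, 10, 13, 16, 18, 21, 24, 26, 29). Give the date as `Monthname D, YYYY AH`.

Safar 27, 593 AH

Julian Day Number of the source date = 2158281.
Converting JDN 2158281 to the tabular Islamic calendar gives 27 Safar 593 AH.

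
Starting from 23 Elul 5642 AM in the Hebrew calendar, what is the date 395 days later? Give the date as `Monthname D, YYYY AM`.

Tishrei 6, 5644 AM

JDN of 23 Elul 5642 AM = 2408696.
2408696 + 395 = 2409091.
JDN 2409091 in the Hebrew calendar is Tishrei 6, 5644 AM.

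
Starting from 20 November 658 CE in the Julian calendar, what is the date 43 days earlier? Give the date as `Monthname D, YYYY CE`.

The starting date is JDN 1961716; 1961716 − 43 = 1961673.
JDN 1961673 corresponds to October 8, 658 CE.

October 8, 658 CE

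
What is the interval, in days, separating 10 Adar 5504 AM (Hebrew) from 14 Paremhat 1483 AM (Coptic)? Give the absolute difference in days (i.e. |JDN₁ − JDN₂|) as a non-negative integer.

8427

First date → JDN 2358096; second date → JDN 2366523.
The interval is |2358096 − 2366523| = 8427 days.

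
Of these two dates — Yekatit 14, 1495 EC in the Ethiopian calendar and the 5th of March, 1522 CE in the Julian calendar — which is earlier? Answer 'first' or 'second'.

Converting both to JDN: 2270067 vs 2277032; the smaller is the first.

first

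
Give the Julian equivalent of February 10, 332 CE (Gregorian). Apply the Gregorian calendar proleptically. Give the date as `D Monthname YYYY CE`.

At this point the Julian calendar is 1 day behind the Gregorian.
10 February 332 Gregorian − 1 day → 9 February 332 Julian.

9 February 332 CE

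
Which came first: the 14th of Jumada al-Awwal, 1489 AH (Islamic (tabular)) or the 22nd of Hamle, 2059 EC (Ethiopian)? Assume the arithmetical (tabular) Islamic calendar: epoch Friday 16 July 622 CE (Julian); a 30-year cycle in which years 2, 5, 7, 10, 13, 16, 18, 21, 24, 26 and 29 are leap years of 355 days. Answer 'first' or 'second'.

first

Converting both to JDN: 2475869 vs 2476226; the smaller is the first.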